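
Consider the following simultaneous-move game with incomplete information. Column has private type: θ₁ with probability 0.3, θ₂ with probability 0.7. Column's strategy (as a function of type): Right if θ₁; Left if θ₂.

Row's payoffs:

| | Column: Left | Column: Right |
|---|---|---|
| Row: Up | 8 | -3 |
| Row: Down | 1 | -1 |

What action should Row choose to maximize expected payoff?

Up

Compute Row's expected payoff for each action, taking the expectation over Column's type.
E[Up] = 0.3·(-3) + 0.7·(8) = 4.7
E[Down] = 0.3·(-1) + 0.7·(1) = 0.4
Best response: Up (4.7 is the largest).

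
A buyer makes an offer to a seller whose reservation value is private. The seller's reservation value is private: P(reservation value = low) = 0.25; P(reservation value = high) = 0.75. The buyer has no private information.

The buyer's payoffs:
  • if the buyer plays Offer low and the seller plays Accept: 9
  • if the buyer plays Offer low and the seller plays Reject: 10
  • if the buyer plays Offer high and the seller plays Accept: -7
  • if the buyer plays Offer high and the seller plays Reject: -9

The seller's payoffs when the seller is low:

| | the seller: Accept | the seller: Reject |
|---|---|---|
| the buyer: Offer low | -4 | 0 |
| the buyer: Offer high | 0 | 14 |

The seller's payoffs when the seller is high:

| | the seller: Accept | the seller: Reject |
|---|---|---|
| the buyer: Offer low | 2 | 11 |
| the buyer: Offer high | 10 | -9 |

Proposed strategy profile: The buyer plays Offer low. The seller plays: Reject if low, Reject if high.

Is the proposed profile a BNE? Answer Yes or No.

The buyer plays Offer low: E[Offer low] = 0.25·(10) + 0.75·(10) = 10; E[Offer high] = -9. Best-responding. ✓
The seller (reservation value low), facing Offer low: Accept gives -4, Reject gives 0. Proposed Reject is best. ✓
The seller (reservation value high), facing Offer low: Accept gives 2, Reject gives 11. Proposed Reject is best. ✓

Yes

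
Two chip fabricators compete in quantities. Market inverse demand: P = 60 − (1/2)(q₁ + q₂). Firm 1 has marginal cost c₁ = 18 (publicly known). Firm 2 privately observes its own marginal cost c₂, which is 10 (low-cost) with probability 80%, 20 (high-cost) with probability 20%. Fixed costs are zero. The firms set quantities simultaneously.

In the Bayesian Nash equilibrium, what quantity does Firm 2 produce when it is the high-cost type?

28

Firm 2 with cost c maximizes (60 − (1/2)(q₁+q₂) − c)·q₂, giving q₂(c) = (60 − c − (1/2)q₁).
E[c₂] = 0.8·10 + 0.2·20 = 12
Firm 1's FOC against E[q₂] yields q₁ = (60 − 2·18 + E[c₂])/(3/2) = (60 − 36 + 12)/(3/2) = 24.
q₂(high-cost) = (60 − 20 − (1/2)·24) = 28.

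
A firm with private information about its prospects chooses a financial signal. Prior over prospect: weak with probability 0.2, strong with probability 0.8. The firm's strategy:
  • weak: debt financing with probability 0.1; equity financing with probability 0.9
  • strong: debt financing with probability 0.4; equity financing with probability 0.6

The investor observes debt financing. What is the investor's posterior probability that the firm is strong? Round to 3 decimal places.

Apply Bayes' rule using the sender's strategy as the likelihood.
P(debt financing) = 0.2·0.1 + 0.8·0.4 = 0.34
P(strong | debt financing) = (0.8·0.4) / 0.34 = 0.32 / 0.34 = 0.941176

0.941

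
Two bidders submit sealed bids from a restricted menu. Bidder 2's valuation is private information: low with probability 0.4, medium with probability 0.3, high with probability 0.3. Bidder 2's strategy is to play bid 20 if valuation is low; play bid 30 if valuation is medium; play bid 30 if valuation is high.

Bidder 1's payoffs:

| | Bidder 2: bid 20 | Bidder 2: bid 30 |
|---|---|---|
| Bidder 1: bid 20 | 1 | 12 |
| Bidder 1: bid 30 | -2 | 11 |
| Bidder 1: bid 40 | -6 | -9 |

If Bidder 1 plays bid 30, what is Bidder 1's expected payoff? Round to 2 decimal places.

5.80

E[bid 30] = 0.4·(-2) + 0.3·11 + 0.3·11 = (-0.8) + 3.3 + 3.3 = 5.8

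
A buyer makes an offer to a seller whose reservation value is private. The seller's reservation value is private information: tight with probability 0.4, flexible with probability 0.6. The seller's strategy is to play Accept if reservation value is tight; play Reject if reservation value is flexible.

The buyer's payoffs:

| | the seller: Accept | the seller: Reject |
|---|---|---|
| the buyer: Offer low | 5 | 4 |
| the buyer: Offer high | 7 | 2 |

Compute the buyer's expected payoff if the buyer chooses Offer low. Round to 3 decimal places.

E[Offer low] = 0.4·5 + 0.6·4 = 2 + 2.4 = 4.4

4.400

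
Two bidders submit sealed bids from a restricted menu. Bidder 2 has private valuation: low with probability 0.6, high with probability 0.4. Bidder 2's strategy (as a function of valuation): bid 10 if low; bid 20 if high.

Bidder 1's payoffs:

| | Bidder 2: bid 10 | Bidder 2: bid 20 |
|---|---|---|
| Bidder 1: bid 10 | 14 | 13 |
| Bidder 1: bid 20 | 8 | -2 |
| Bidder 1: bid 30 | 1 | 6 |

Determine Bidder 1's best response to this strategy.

Compute Bidder 1's expected payoff for each action, taking the expectation over Bidder 2's type.
E[bid 10] = 0.6·(14) + 0.4·(13) = 13.6
E[bid 20] = 0.6·(8) + 0.4·(-2) = 4
E[bid 30] = 0.6·(1) + 0.4·(6) = 3
Best response: bid 10 (13.6 is the largest).

bid 10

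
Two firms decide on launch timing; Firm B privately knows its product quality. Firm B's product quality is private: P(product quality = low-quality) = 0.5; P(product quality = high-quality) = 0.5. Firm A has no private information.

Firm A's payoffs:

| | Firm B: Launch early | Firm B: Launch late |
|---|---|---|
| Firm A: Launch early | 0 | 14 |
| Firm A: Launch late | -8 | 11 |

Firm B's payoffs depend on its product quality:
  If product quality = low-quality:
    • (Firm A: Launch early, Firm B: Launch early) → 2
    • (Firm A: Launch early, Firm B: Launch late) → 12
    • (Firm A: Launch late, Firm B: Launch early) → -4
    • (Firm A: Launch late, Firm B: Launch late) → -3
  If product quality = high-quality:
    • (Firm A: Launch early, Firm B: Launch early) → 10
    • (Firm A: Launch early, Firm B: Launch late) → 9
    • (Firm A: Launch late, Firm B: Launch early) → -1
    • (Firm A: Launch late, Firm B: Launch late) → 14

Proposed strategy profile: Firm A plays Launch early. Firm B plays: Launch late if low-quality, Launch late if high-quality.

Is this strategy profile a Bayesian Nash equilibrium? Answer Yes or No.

No

Firm A plays Launch early: E[Launch early] = 0.5·(14) + 0.5·(14) = 14; E[Launch late] = 11. Best-responding. ✓
Firm B (product quality low-quality), facing Launch early: Launch early gives 2, Launch late gives 12. Proposed Launch late is best. ✓
Firm B (product quality high-quality), facing Launch early: Launch early gives 10, Launch late gives 9. Proposed Launch late is not best — profitable deviation exists. ✗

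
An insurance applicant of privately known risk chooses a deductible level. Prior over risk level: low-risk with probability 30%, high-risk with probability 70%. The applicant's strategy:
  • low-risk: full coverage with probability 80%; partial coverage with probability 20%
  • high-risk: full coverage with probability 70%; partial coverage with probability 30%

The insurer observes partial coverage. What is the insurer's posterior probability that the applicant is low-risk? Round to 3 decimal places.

Apply Bayes' rule using the sender's strategy as the likelihood.
P(partial coverage) = 0.3·0.2 + 0.7·0.3 = 0.27
P(low-risk | partial coverage) = (0.3·0.2) / 0.27 = 0.06 / 0.27 = 0.222222

0.222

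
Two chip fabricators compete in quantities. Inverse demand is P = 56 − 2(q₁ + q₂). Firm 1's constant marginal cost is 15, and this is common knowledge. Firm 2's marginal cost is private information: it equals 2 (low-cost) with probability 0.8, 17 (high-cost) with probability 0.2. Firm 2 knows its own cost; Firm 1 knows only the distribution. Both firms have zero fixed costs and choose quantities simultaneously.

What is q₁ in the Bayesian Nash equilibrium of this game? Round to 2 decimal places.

5.17

Firm 2 with cost c maximizes (56 − 2(q₁+q₂) − c)·q₂, giving q₂(c) = (56 − c − 2q₁)/4.
E[c₂] = 0.8·2 + 0.2·17 = 5
Firm 1's FOC against E[q₂] yields q₁ = (56 − 2·15 + E[c₂])/6 = (56 − 30 + 5)/6 = 5.16667.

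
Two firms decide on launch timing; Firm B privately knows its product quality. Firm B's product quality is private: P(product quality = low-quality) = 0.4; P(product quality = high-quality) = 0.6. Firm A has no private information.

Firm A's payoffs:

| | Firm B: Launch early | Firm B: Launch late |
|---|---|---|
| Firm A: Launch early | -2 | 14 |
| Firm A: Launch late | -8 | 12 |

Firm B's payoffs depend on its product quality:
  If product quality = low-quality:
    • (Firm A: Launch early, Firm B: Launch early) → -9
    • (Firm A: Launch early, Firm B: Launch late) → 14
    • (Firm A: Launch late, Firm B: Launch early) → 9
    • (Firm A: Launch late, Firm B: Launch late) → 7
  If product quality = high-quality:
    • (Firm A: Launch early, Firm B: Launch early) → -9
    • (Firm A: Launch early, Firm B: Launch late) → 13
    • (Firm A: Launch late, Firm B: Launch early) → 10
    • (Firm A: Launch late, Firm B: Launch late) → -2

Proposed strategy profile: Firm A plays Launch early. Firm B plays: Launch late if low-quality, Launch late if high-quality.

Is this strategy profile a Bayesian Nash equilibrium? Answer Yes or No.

Firm A plays Launch early: E[Launch early] = 0.4·(14) + 0.6·(14) = 14; E[Launch late] = 12. Best-responding. ✓
Firm B (product quality low-quality), facing Launch early: Launch early gives -9, Launch late gives 14. Proposed Launch late is best. ✓
Firm B (product quality high-quality), facing Launch early: Launch early gives -9, Launch late gives 13. Proposed Launch late is best. ✓

Yes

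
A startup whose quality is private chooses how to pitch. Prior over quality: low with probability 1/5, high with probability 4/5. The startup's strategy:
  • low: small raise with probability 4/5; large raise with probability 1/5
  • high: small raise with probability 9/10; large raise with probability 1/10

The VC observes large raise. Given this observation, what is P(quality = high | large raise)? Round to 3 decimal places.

P(large raise) = (1/5)·(1/5) + (4/5)·(1/10) = 3/25
P(high | large raise) = ((4/5)·(1/10)) / (3/25) = (2/25) / (3/25) = 2/3

0.667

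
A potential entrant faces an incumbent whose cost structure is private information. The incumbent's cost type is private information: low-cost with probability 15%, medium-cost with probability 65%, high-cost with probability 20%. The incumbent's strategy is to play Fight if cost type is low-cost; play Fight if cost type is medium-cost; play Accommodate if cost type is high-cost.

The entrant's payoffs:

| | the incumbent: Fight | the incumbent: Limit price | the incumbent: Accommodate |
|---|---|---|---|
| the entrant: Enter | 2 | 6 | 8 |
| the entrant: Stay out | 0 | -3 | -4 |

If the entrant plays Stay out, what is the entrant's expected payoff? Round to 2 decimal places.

-0.80

Take the expectation over the incumbent's cost type, weighting each type's action by its prior probability.
E[Stay out] = 0.15·0 + 0.65·0 + 0.2·(-4) = 0 + 0 + (-0.8) = -0.8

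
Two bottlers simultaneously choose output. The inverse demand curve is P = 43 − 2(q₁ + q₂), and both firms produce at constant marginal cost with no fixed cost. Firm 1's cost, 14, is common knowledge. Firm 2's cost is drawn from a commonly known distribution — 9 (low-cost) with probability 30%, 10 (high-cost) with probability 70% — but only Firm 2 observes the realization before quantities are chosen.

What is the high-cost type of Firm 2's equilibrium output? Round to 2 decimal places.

6.19

Firm 2 with cost c maximizes (43 − 2(q₁+q₂) − c)·q₂, giving q₂(c) = (43 − c − 2q₁)/4.
E[c₂] = 0.3·9 + 0.7·10 = 9.7
Firm 1's FOC against E[q₂] yields q₁ = (43 − 2·14 + E[c₂])/6 = (43 − 28 + 9.7)/6 = 4.11667.
q₂(high-cost) = (43 − 10 − 2·4.11667)/4 = 6.19167.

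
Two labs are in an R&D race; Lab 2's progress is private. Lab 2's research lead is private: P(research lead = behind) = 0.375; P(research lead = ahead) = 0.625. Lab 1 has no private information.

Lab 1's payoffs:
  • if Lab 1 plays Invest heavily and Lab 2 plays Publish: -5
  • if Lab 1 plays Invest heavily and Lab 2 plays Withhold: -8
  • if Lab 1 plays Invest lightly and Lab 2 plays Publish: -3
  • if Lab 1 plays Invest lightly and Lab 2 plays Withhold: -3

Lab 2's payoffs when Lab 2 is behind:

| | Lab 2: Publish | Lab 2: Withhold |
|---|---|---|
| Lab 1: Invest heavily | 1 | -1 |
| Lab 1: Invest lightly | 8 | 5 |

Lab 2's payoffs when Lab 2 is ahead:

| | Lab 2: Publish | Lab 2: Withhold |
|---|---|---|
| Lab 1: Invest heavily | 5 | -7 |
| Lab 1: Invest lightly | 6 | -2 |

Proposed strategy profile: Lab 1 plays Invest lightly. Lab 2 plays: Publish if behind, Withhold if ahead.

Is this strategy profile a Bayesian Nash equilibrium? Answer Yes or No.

No

Lab 1 plays Invest lightly: E[Invest lightly] = 0.375·(-3) + 0.625·(-3) = -3; E[Invest heavily] = -6.875. Best-responding. ✓
Lab 2 (research lead behind), facing Invest lightly: Publish gives 8, Withhold gives 5. Proposed Publish is best. ✓
Lab 2 (research lead ahead), facing Invest lightly: Publish gives 6, Withhold gives -2. Proposed Withhold is not best — profitable deviation exists. ✗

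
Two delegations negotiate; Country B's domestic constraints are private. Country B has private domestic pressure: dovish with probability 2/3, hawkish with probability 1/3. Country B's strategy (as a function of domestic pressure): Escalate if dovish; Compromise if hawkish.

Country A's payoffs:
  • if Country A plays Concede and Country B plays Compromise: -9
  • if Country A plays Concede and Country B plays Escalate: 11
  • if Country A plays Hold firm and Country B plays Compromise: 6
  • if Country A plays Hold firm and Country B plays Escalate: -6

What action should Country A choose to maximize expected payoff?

Concede

Compute Country A's expected payoff for each action, taking the expectation over Country B's type.
E[Concede] = 2/3·(11) + 1/3·(-9) = 13/3
E[Hold firm] = 2/3·(-6) + 1/3·(6) = -2
Best response: Concede (13/3 is the largest).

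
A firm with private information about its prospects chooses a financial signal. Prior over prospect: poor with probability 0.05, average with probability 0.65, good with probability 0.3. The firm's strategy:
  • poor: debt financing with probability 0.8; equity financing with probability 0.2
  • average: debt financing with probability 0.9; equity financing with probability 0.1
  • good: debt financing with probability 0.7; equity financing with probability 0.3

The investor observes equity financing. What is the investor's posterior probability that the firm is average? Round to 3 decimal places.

P(equity financing) = 0.05·0.2 + 0.65·0.1 + 0.3·0.3 = 0.165
P(average | equity financing) = (0.65·0.1) / 0.165 = 0.065 / 0.165 = 0.393939

0.394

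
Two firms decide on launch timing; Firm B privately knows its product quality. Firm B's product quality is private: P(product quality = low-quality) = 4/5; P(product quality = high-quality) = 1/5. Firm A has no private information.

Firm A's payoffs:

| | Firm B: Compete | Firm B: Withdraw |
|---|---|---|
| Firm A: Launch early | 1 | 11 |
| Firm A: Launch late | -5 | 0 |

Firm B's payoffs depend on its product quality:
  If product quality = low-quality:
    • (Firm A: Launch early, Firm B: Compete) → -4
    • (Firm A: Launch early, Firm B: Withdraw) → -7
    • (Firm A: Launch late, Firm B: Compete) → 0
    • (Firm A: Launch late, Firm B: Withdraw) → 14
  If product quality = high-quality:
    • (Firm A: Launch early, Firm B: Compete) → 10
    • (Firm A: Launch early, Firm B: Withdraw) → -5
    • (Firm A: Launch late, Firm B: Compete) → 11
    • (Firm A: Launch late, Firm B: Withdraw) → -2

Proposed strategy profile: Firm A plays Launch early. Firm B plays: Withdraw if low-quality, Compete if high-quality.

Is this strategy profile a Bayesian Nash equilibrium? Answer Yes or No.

No

Firm A plays Launch early: E[Launch early] = 4/5·(11) + 1/5·(1) = 9; E[Launch late] = -1. Best-responding. ✓
Firm B (product quality low-quality), facing Launch early: Compete gives -4, Withdraw gives -7. Proposed Withdraw is not best — profitable deviation exists. ✗
Firm B (product quality high-quality), facing Launch early: Compete gives 10, Withdraw gives -5. Proposed Compete is best. ✓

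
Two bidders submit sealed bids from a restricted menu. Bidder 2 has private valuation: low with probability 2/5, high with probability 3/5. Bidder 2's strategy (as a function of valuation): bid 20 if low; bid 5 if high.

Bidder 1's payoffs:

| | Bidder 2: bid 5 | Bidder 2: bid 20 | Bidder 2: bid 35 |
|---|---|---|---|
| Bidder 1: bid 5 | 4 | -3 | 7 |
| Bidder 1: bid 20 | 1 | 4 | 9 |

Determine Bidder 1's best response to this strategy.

bid 20

E[bid 5] = 2/5·(-3) + 3/5·(4) = 6/5
E[bid 20] = 2/5·(4) + 3/5·(1) = 11/5
Best response: bid 20 (11/5 is the largest).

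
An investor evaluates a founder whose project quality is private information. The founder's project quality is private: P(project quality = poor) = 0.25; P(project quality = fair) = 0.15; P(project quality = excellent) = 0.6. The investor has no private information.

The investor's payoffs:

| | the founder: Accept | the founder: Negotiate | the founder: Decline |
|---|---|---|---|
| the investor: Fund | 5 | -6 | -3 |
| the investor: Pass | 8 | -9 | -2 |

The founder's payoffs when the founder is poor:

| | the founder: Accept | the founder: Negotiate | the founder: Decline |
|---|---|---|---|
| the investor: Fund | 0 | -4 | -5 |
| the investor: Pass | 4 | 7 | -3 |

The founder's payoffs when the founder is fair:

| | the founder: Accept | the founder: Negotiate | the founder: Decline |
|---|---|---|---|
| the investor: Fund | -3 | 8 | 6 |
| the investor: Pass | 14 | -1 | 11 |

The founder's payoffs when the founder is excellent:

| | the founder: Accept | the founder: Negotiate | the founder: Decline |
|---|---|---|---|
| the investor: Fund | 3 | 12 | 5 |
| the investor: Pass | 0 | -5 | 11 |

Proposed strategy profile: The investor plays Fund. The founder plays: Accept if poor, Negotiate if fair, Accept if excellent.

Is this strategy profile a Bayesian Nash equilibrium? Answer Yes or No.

No

The investor plays Fund: E[Fund] = 0.25·(5) + 0.15·(-6) + 0.6·(5) = 3.35; E[Pass] = 5.45. Not best-responding. ✗
The founder (project quality poor), facing Fund: Accept gives 0, Negotiate gives -4, Decline gives -5. Proposed Accept is best. ✓
The founder (project quality fair), facing Fund: Accept gives -3, Negotiate gives 8, Decline gives 6. Proposed Negotiate is best. ✓
The founder (project quality excellent), facing Fund: Accept gives 3, Negotiate gives 12, Decline gives 5. Proposed Accept is not best — profitable deviation exists. ✗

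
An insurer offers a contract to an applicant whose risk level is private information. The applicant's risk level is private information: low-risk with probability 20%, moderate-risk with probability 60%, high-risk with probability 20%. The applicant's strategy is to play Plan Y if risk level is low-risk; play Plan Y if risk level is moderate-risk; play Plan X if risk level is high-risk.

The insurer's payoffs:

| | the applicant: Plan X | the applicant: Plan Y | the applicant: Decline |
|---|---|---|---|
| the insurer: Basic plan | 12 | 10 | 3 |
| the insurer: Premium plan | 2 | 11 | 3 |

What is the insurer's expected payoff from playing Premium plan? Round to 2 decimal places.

E[Premium plan] = 0.2·11 + 0.6·11 + 0.2·2 = 2.2 + 6.6 + 0.4 = 9.2

9.20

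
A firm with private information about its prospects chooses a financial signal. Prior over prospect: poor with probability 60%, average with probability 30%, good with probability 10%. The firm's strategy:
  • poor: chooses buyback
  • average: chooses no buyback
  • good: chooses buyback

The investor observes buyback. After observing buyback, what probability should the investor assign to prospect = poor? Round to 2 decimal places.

0.86

P(buyback) = 0.6·1 + 0.3·0 + 0.1·1 = 0.7
P(poor | buyback) = (0.6·1) / 0.7 = 0.6 / 0.7 = 0.857143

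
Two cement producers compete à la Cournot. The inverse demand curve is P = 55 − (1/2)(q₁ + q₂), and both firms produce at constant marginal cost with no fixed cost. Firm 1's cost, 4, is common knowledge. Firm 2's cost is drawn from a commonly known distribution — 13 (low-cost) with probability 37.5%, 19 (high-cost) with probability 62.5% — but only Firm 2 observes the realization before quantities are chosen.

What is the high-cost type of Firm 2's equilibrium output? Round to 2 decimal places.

14.75

Type-c best response for Firm 2: q₂(c) = (55 − c) − q₁/2.
Firm 1 maximizes expected profit; its first-order condition is 55 − q₁ − (1/2)E[q₂] − 4 = 0.
Substituting E[q₂] and solving: E[c₂] = 16.75, so q₁ = (55 − 2·4 + 16.75)/(3/2) = 42.5.
q₂(high-cost) = (55 − 19 − (1/2)·42.5) = 14.75.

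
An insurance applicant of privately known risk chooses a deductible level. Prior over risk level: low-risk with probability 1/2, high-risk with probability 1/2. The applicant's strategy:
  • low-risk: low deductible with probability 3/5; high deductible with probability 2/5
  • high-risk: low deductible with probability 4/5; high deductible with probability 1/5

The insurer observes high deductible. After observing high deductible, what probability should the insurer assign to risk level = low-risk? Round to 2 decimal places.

P(high deductible) = (1/2)·(2/5) + (1/2)·(1/5) = 3/10
P(low-risk | high deductible) = ((1/2)·(2/5)) / (3/10) = (1/5) / (3/10) = 2/3

0.67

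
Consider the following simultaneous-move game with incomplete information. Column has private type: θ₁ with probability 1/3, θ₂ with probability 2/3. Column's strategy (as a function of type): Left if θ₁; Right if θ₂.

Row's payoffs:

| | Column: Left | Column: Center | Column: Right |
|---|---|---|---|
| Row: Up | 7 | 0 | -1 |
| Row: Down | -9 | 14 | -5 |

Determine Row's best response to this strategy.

E[Up] = 1/3·(7) + 2/3·(-1) = 5/3
E[Down] = 1/3·(-9) + 2/3·(-5) = -19/3
Best response: Up (5/3 is the largest).

Up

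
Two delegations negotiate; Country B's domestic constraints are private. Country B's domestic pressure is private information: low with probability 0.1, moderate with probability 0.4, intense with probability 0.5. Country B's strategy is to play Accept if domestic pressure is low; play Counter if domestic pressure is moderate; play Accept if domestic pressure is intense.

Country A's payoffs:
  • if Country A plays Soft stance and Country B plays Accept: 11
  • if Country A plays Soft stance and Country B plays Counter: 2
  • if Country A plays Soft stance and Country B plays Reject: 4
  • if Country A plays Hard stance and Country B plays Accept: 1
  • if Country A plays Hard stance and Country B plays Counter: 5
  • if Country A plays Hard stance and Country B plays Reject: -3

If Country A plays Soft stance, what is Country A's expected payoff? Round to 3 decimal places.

E[Soft stance] = 0.1·11 + 0.4·2 + 0.5·11 = 1.1 + 0.8 + 5.5 = 7.4

7.400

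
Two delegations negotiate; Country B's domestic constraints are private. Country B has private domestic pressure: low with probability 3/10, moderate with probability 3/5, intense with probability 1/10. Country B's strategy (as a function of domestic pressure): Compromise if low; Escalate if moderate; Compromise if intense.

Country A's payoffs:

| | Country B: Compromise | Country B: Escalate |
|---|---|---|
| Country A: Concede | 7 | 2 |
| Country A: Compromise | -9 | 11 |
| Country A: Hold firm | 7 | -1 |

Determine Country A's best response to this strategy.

Concede

E[Concede] = 3/10·(7) + 3/5·(2) + 1/10·(7) = 4
E[Compromise] = 3/10·(-9) + 3/5·(11) + 1/10·(-9) = 3
E[Hold firm] = 3/10·(7) + 3/5·(-1) + 1/10·(7) = 11/5
Best response: Concede (4 is the largest).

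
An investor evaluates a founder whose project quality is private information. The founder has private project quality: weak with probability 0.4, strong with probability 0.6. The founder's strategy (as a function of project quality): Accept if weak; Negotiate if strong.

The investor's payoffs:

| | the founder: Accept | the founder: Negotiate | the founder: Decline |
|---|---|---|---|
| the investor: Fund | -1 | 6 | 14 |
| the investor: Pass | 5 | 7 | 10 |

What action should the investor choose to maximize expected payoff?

Pass

E[Fund] = 0.4·(-1) + 0.6·(6) = 3.2
E[Pass] = 0.4·(5) + 0.6·(7) = 6.2
Best response: Pass (6.2 is the largest).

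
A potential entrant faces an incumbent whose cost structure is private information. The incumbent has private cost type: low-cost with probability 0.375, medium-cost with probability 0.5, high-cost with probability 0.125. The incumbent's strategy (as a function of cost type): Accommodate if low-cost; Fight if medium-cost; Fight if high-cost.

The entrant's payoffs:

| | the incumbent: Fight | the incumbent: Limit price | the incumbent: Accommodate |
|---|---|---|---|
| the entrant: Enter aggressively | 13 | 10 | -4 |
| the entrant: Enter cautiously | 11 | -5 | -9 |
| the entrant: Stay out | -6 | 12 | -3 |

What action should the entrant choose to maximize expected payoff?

Enter aggressively

E[Enter aggressively] = 0.375·(-4) + 0.5·(13) + 0.125·(13) = 6.625
E[Enter cautiously] = 0.375·(-9) + 0.5·(11) + 0.125·(11) = 3.5
E[Stay out] = 0.375·(-3) + 0.5·(-6) + 0.125·(-6) = -4.875
Best response: Enter aggressively (6.625 is the largest).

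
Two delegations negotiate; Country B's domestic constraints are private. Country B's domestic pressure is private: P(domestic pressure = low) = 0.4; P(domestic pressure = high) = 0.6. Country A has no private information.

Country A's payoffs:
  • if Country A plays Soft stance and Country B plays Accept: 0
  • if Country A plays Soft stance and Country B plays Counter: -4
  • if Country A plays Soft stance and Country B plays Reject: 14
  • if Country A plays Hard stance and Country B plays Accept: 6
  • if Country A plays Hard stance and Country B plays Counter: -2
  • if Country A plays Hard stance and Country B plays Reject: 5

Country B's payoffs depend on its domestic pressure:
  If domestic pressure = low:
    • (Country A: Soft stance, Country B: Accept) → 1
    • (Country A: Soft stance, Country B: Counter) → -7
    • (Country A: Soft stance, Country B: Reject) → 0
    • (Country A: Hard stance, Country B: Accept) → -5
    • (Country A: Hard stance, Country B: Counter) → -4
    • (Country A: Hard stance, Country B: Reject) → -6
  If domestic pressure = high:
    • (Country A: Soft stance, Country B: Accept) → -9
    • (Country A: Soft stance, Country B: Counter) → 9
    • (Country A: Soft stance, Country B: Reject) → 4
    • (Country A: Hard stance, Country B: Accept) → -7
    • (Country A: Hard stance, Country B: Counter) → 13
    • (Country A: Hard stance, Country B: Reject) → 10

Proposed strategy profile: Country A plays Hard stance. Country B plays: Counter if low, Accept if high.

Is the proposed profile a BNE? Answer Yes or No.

No

Country A plays Hard stance: E[Hard stance] = 0.4·(-2) + 0.6·(6) = 2.8; E[Soft stance] = -1.6. Best-responding. ✓
Country B (domestic pressure low), facing Hard stance: Accept gives -5, Counter gives -4, Reject gives -6. Proposed Counter is best. ✓
Country B (domestic pressure high), facing Hard stance: Accept gives -7, Counter gives 13, Reject gives 10. Proposed Accept is not best — profitable deviation exists. ✗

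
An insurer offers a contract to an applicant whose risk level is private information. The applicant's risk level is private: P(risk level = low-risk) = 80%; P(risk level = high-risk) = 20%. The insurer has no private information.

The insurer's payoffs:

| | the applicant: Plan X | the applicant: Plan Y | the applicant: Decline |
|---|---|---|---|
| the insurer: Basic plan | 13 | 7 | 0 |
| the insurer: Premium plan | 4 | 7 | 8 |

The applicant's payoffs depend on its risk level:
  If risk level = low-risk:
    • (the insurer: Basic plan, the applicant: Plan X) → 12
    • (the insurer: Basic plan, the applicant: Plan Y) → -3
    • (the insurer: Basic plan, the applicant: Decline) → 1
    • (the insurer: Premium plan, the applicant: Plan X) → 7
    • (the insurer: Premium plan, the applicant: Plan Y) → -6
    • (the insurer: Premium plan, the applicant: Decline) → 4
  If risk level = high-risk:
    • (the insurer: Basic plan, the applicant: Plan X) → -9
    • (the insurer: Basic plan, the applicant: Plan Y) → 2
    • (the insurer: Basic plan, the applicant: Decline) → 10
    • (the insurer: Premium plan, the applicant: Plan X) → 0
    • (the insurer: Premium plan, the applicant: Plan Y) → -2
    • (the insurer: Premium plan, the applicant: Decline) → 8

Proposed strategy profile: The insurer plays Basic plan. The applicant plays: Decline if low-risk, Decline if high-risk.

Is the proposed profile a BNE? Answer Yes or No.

No

A profile is a BNE iff every type of every player is best-responding given beliefs about the other side.
The insurer plays Basic plan: E[Basic plan] = 0.8·(0) + 0.2·(0) = 0; E[Premium plan] = 8. Not best-responding. ✗
The applicant (risk level low-risk), facing Basic plan: Plan X gives 12, Plan Y gives -3, Decline gives 1. Proposed Decline is not best — profitable deviation exists. ✗
The applicant (risk level high-risk), facing Basic plan: Plan X gives -9, Plan Y gives 2, Decline gives 10. Proposed Decline is best. ✓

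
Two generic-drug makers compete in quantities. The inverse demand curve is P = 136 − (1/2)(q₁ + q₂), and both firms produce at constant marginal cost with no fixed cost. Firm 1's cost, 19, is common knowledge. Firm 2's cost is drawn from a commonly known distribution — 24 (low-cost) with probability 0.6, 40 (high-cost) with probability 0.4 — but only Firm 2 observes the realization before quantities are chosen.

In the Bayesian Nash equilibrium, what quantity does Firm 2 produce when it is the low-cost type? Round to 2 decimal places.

69.20

Firm 2 with cost c maximizes (136 − (1/2)(q₁+q₂) − c)·q₂, giving q₂(c) = (136 − c − (1/2)q₁).
E[c₂] = 0.6·24 + 0.4·40 = 30.4
Firm 1's FOC against E[q₂] yields q₁ = (136 − 2·19 + E[c₂])/(3/2) = (136 − 38 + 30.4)/(3/2) = 85.6.
q₂(low-cost) = (136 − 24 − (1/2)·85.6) = 69.2.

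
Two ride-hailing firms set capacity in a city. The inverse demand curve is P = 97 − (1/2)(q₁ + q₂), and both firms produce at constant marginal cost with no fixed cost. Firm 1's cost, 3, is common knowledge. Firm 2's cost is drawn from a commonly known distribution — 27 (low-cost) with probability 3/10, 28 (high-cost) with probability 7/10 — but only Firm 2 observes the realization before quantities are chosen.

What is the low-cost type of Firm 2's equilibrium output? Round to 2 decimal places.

Each type of Firm 2 best-responds to q₁; Firm 1 best-responds to the expected q₂ over Firm 2's types.
Firm 2 with cost c maximizes (97 − (1/2)(q₁+q₂) − c)·q₂, giving q₂(c) = (97 − c − (1/2)q₁).
E[c₂] = 3/10·27 + 7/10·28 = 27.7
Firm 1's FOC against E[q₂] yields q₁ = (97 − 2·3 + E[c₂])/(3/2) = (97 − 6 + 27.7)/(3/2) = 79.1333.
q₂(low-cost) = (97 − 27 − (1/2)·79.1333) = 30.4333.

30.43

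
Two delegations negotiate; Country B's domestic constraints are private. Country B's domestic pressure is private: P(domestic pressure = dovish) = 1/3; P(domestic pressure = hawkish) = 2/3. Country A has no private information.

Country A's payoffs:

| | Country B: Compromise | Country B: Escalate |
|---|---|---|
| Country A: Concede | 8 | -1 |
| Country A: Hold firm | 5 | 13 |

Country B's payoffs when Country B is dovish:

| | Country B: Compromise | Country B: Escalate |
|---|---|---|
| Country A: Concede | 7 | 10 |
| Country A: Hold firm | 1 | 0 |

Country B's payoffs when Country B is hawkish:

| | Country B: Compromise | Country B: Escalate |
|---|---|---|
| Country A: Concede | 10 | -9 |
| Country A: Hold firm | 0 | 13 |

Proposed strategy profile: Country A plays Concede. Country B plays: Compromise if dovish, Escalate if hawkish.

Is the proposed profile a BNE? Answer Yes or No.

No

A profile is a BNE iff every type of every player is best-responding given beliefs about the other side.
Country A plays Concede: E[Concede] = 1/3·(8) + 2/3·(-1) = 2; E[Hold firm] = 31/3. Not best-responding. ✗
Country B (domestic pressure dovish), facing Concede: Compromise gives 7, Escalate gives 10. Proposed Compromise is not best — profitable deviation exists. ✗
Country B (domestic pressure hawkish), facing Concede: Compromise gives 10, Escalate gives -9. Proposed Escalate is not best — profitable deviation exists. ✗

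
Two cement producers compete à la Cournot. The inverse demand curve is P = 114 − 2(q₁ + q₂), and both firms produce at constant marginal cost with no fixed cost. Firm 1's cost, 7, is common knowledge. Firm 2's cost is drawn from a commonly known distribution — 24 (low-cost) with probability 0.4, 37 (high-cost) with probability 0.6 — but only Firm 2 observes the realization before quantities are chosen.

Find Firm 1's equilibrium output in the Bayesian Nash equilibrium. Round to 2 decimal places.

21.97

Each type of Firm 2 best-responds to q₁; Firm 1 best-responds to the expected q₂ over Firm 2's types.
Firm 2 with cost c maximizes (114 − 2(q₁+q₂) − c)·q₂, giving q₂(c) = (114 − c − 2q₁)/4.
E[c₂] = 0.4·24 + 0.6·37 = 31.8
Firm 1's FOC against E[q₂] yields q₁ = (114 − 2·7 + E[c₂])/6 = (114 − 14 + 31.8)/6 = 21.9667.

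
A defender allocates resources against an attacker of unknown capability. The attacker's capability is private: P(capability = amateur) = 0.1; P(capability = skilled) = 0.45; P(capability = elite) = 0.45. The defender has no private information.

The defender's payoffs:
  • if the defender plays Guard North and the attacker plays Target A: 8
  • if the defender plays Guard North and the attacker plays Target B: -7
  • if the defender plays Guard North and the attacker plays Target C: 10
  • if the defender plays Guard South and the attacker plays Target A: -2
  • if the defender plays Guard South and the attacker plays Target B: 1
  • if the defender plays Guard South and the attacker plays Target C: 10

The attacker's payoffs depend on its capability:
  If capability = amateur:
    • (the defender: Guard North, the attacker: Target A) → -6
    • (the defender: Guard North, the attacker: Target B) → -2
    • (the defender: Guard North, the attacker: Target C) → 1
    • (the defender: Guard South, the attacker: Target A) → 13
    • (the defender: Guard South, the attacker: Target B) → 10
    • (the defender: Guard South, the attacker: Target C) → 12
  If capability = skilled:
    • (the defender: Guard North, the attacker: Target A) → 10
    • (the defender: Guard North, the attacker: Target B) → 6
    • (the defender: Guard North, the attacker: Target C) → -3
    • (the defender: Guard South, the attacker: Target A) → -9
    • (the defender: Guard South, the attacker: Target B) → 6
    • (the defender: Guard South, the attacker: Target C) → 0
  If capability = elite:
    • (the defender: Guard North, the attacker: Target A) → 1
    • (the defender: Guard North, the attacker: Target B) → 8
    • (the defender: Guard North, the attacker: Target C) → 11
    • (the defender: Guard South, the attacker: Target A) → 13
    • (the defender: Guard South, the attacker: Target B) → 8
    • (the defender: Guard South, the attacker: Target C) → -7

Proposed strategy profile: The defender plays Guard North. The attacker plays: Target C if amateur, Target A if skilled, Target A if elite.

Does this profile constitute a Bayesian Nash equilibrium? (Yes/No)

No

The defender plays Guard North: E[Guard North] = 0.1·(10) + 0.45·(8) + 0.45·(8) = 8.2; E[Guard South] = -0.8. Best-responding. ✓
The attacker (capability amateur), facing Guard North: Target A gives -6, Target B gives -2, Target C gives 1. Proposed Target C is best. ✓
The attacker (capability skilled), facing Guard North: Target A gives 10, Target B gives 6, Target C gives -3. Proposed Target A is best. ✓
The attacker (capability elite), facing Guard North: Target A gives 1, Target B gives 8, Target C gives 11. Proposed Target A is not best — profitable deviation exists. ✗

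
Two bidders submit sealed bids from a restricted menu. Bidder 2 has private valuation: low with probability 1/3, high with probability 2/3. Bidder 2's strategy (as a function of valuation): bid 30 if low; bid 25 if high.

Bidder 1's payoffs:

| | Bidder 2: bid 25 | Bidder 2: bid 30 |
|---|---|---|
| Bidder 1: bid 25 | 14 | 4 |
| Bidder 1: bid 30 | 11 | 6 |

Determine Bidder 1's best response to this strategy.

bid 25

E[bid 25] = 1/3·(4) + 2/3·(14) = 32/3
E[bid 30] = 1/3·(6) + 2/3·(11) = 28/3
Best response: bid 25 (32/3 is the largest).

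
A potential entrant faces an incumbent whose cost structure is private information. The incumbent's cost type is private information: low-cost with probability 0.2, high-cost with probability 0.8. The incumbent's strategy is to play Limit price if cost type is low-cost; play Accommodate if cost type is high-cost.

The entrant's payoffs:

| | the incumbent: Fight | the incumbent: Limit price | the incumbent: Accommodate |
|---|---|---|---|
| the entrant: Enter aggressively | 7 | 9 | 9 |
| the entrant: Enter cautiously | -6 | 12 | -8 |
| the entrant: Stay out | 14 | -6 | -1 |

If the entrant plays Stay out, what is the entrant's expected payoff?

E[Stay out] = 0.2·(-6) + 0.8·(-1) = (-1.2) + (-0.8) = -2

-2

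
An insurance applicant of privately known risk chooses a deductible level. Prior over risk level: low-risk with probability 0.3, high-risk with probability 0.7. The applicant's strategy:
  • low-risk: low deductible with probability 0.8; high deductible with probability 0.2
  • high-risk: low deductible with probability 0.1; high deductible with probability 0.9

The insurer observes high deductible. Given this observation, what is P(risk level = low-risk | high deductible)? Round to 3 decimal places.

0.087

Apply Bayes' rule using the sender's strategy as the likelihood.
P(high deductible) = 0.3·0.2 + 0.7·0.9 = 0.69
P(low-risk | high deductible) = (0.3·0.2) / 0.69 = 0.06 / 0.69 = 0.0869565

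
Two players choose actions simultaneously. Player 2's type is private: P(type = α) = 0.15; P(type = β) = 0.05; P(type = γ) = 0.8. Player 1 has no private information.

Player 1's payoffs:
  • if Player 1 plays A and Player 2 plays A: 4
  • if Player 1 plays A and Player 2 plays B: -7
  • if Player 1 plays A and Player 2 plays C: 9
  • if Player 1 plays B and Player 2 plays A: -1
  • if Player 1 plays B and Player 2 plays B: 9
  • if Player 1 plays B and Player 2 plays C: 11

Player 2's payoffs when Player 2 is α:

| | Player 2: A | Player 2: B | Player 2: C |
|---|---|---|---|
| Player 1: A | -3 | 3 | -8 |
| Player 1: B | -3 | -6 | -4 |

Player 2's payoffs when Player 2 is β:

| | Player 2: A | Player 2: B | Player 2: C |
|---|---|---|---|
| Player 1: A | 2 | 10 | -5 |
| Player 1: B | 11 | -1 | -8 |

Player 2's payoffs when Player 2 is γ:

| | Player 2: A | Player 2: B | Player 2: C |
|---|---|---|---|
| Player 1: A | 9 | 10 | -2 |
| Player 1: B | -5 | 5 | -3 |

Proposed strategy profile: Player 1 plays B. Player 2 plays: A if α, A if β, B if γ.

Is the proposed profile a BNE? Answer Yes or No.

Yes

A profile is a BNE iff every type of every player is best-responding given beliefs about the other side.
Player 1 plays B: E[B] = 0.15·(-1) + 0.05·(-1) + 0.8·(9) = 7; E[A] = -4.8. Best-responding. ✓
Player 2 (type α), facing B: A gives -3, B gives -6, C gives -4. Proposed A is best. ✓
Player 2 (type β), facing B: A gives 11, B gives -1, C gives -8. Proposed A is best. ✓
Player 2 (type γ), facing B: A gives -5, B gives 5, C gives -3. Proposed B is best. ✓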